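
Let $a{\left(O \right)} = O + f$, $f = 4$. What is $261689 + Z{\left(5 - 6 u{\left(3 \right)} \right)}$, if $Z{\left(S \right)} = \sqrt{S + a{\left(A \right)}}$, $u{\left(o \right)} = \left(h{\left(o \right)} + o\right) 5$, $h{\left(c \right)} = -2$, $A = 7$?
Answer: $261689 + i \sqrt{14} \approx 2.6169 \cdot 10^{5} + 3.7417 i$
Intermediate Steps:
$u{\left(o \right)} = -10 + 5 o$ ($u{\left(o \right)} = \left(-2 + o\right) 5 = -10 + 5 o$)
$a{\left(O \right)} = 4 + O$ ($a{\left(O \right)} = O + 4 = 4 + O$)
$Z{\left(S \right)} = \sqrt{11 + S}$ ($Z{\left(S \right)} = \sqrt{S + \left(4 + 7\right)} = \sqrt{S + 11} = \sqrt{11 + S}$)
$261689 + Z{\left(5 - 6 u{\left(3 \right)} \right)} = 261689 + \sqrt{11 + \left(5 - 6 \left(-10 + 5 \cdot 3\right)\right)} = 261689 + \sqrt{11 + \left(5 - 6 \left(-10 + 15\right)\right)} = 261689 + \sqrt{11 + \left(5 - 30\right)} = 261689 + \sqrt{11 - 25} = 261689 + \sqrt{-14} = 261689 + i \sqrt{14}$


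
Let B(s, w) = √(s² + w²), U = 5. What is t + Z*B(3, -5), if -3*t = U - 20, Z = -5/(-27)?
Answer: 5 + 5*√34/27 ≈ 6.0798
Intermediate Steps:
Z = 5/27 (Z = -5*(-1/27) = 5/27 ≈ 0.18519)
t = 5 (t = -(5 - 20)/3 = -⅓*(-15) = 5)
t + Z*B(3, -5) = 5 + 5*√(3² + (-5)²)/27 = 5 + 5*√(9 + 25)/27 = 5 + 5*√34/27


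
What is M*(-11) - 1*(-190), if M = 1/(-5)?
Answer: 961/5 ≈ 192.20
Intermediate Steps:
M = -⅕ (M = 1*(-⅕) = -⅕ ≈ -0.20000)
M*(-11) - 1*(-190) = -⅕*(-11) - 1*(-190) = 11/5 + 190 = 961/5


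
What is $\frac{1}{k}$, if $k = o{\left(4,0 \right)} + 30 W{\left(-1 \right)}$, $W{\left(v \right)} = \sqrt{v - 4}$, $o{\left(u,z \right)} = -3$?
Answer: $- \frac{1}{1503} - \frac{10 i \sqrt{5}}{1503} \approx -0.00066534 - 0.014877 i$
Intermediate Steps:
$W{\left(v \right)} = \sqrt{-4 + v}$
$k = -3 + 30 i \sqrt{5}$ ($k = -3 + 30 \sqrt{-4 - 1} = -3 + 30 \sqrt{-5} = -3 + 30 i \sqrt{5} \approx -3.0 + 67.082 i$)
$\frac{1}{k} = \frac{1}{-3 + 30 i \sqrt{5}}$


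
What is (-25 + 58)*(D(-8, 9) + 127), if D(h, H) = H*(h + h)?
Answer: -561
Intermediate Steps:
D(h, H) = 2*H*h (D(h, H) = H*(2*h) = 2*H*h)
(-25 + 58)*(D(-8, 9) + 127) = (-25 + 58)*(2*9*(-8) + 127) = 33*(-144 + 127) = 33*(-17) = -561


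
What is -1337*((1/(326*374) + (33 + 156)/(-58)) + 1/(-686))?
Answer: 755164631275/173254004 ≈ 4358.7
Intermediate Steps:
-1337*((1/(326*374) + (33 + 156)/(-58)) + 1/(-686)) = -1337*(((1/326)*(1/374) + 189*(-1/58)) - 1/686) = -1337*((1/121924 - 189/58) - 1/686) = -1337*(-11521789/3535796 - 1/686) = -1337*(-3953741525/1212778028) = 755164631275/173254004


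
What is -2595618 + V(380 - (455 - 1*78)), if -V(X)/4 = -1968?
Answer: -2587746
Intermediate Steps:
V(X) = 7872 (V(X) = -4*(-1968) = 7872)
-2595618 + V(380 - (455 - 1*78)) = -2595618 + 7872 = -2587746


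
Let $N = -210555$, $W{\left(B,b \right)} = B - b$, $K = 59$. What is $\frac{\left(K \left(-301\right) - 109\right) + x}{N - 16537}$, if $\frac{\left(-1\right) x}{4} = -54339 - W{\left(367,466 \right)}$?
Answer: $- \frac{49773}{56773} \approx -0.8767$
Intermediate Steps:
$x = 216960$ ($x = - 4 \left(-54339 - \left(367 - 466\right)\right) = - 4 \left(-54339 - -99\right) = - 4 \left(-54339 + 99\right) = \left(-4\right) \left(-54240\right) = 216960$)
$\frac{\left(K \left(-301\right) - 109\right) + x}{N - 16537} = \frac{\left(59 \left(-301\right) - 109\right) + 216960}{-210555 - 16537} = \frac{\left(-17759 - 109\right) + 216960}{-227092} = \left(-17868 + 216960\right) \left(- \frac{1}{227092}\right) = 199092 \left(- \frac{1}{227092}\right) = - \frac{49773}{56773}$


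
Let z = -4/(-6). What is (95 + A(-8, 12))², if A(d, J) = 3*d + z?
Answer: 46225/9 ≈ 5136.1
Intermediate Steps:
z = ⅔ (z = -4*(-⅙) = ⅔ ≈ 0.66667)
A(d, J) = ⅔ + 3*d (A(d, J) = 3*d + ⅔ = ⅔ + 3*d)
(95 + A(-8, 12))² = (95 + (⅔ + 3*(-8)))² = (95 + (⅔ - 24))² = (95 - 70/3)² = (215/3)² = 46225/9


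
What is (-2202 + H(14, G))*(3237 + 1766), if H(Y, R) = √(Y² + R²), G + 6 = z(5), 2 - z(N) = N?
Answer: -11016606 + 5003*√277 ≈ -1.0933e+7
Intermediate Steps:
z(N) = 2 - N
G = -9 (G = -6 + (2 - 1*5) = -6 + (2 - 5) = -6 - 3 = -9)
H(Y, R) = √(R² + Y²)
(-2202 + H(14, G))*(3237 + 1766) = (-2202 + √((-9)² + 14²))*(3237 + 1766) = (-2202 + √(81 + 196))*5003 = (-2202 + √277)*5003 = -11016606 + 5003*√277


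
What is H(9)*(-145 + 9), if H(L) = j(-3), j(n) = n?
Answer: 408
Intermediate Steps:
H(L) = -3
H(9)*(-145 + 9) = -3*(-145 + 9) = -3*(-136) = 408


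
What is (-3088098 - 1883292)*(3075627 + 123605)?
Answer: -15904629972480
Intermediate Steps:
(-3088098 - 1883292)*(3075627 + 123605) = -4971390*3199232 = -15904629972480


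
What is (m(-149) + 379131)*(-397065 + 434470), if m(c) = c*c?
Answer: 15011823460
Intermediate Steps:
m(c) = c²
(m(-149) + 379131)*(-397065 + 434470) = ((-149)² + 379131)*(-397065 + 434470) = (22201 + 379131)*37405 = 401332*37405 = 15011823460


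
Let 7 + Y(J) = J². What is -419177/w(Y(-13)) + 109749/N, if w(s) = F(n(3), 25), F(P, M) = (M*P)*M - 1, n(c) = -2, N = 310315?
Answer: 130214206754/388204065 ≈ 335.43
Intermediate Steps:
Y(J) = -7 + J²
F(P, M) = -1 + P*M² (F(P, M) = P*M² - 1 = -1 + P*M²)
w(s) = -1251 (w(s) = -1 - 2*25² = -1 - 2*625 = -1 - 1250 = -1251)
-419177/w(Y(-13)) + 109749/N = -419177/(-1251) + 109749/310315 = -419177*(-1/1251) + 109749*(1/310315) = 419177/1251 + 109749/310315 = 130214206754/388204065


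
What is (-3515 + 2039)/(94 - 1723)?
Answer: 164/181 ≈ 0.90608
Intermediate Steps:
(-3515 + 2039)/(94 - 1723) = -1476/(-1629) = -1476*(-1/1629) = 164/181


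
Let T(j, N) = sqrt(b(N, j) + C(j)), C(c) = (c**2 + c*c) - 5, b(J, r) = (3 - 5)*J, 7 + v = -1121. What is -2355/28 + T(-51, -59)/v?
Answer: -2355/28 - sqrt(5315)/1128 ≈ -84.172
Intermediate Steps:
v = -1128 (v = -7 - 1121 = -1128)
b(J, r) = -2*J
C(c) = -5 + 2*c**2 (C(c) = (c**2 + c**2) - 5 = 2*c**2 - 5 = -5 + 2*c**2)
T(j, N) = sqrt(-5 - 2*N + 2*j**2) (T(j, N) = sqrt(-2*N + (-5 + 2*j**2)) = sqrt(-5 - 2*N + 2*j**2))
-2355/28 + T(-51, -59)/v = -2355/28 + sqrt(-5 - 2*(-59) + 2*(-51)**2)/(-1128) = -2355*1/28 + sqrt(-5 + 118 + 2*2601)*(-1/1128) = -2355/28 + sqrt(-5 + 118 + 5202)*(-1/1128) = -2355/28 + sqrt(5315)*(-1/1128) = -2355/28 - sqrt(5315)/1128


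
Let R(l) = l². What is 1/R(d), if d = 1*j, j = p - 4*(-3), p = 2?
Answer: 1/196 ≈ 0.0051020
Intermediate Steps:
j = 14 (j = 2 - 4*(-3) = 2 + 12 = 14)
d = 14 (d = 1*14 = 14)
1/R(d) = 1/(14²) = 1/196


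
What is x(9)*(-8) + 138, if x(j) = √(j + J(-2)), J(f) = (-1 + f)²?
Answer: 138 - 24*√2 ≈ 104.06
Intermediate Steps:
x(j) = √(9 + j) (x(j) = √(j + (-1 - 2)²) = √(j + (-3)²) = √(j + 9) = √(9 + j))
x(9)*(-8) + 138 = √(9 + 9)*(-8) + 138 = √18*(-8) + 138 = (3*√2)*(-8) + 138 = -24*√2 + 138 = 138 - 24*√2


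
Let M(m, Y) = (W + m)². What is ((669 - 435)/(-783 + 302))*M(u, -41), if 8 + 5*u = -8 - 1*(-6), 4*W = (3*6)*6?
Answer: -11250/37 ≈ -304.05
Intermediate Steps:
W = 27 (W = ((3*6)*6)/4 = (18*6)/4 = (¼)*108 = 27)
u = -2 (u = -8/5 + (-8 - 1*(-6))/5 = -8/5 + (-8 + 6)/5 = -8/5 + (⅕)*(-2) = -8/5 - ⅖ = -2)
M(m, Y) = (27 + m)²
((669 - 435)/(-783 + 302))*M(u, -41) = ((669 - 435)/(-783 + 302))*(27 - 2)² = (234/(-481))*25² = (234*(-1/481))*625 = -18/37*625 = -11250/37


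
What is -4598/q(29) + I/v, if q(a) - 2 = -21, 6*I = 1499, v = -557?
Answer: 807265/3342 ≈ 241.55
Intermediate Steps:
I = 1499/6 (I = (⅙)*1499 = 1499/6 ≈ 249.83)
q(a) = -19 (q(a) = 2 - 21 = -19)
-4598/q(29) + I/v = -4598/(-19) + (1499/6)/(-557) = -4598*(-1/19) + (1499/6)*(-1/557) = 242 - 1499/3342 = 807265/3342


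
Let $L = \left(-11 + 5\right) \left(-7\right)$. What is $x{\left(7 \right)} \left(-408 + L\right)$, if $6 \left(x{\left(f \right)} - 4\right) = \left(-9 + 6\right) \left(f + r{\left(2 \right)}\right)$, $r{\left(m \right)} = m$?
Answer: $183$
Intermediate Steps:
$L = 42$ ($L = \left(-6\right) \left(-7\right) = 42$)
$x{\left(f \right)} = 3 - \frac{f}{2}$ ($x{\left(f \right)} = 4 + \frac{\left(-9 + 6\right) \left(f + 2\right)}{6} = 4 + \frac{\left(-3\right) \left(2 + f\right)}{6} = 4 + \frac{-6 - 3 f}{6} = 4 - \left(1 + \frac{f}{2}\right) = 3 - \frac{f}{2}$)
$x{\left(7 \right)} \left(-408 + L\right) = \left(3 - \frac{7}{2}\right) \left(-408 + 42\right) = \left(3 - \frac{7}{2}\right) \left(-366\right) = \left(- \frac{1}{2}\right) \left(-366\right) = 183$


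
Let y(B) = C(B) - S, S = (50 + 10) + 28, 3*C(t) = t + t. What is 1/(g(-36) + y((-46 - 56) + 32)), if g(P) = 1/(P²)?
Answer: -1296/174527 ≈ -0.0074258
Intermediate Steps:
C(t) = 2*t/3 (C(t) = (t + t)/3 = (2*t)/3 = 2*t/3)
g(P) = P⁻²
S = 88 (S = 60 + 28 = 88)
y(B) = -88 + 2*B/3 (y(B) = 2*B/3 - 1*88 = 2*B/3 - 88 = -88 + 2*B/3)
1/(g(-36) + y((-46 - 56) + 32)) = 1/((-36)⁻² + (-88 + 2*((-46 - 56) + 32)/3)) = 1/(1/1296 + (-88 + 2*(-102 + 32)/3)) = 1/(1/1296 + (-88 + (⅔)*(-70))) = 1/(1/1296 + (-88 - 140/3)) = 1/(1/1296 - 404/3) = 1/(-174527/1296) = -1296/174527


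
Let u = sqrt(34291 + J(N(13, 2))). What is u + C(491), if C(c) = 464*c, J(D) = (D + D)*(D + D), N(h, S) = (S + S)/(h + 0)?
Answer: 227824 + sqrt(5795243)/13 ≈ 2.2801e+5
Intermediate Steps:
N(h, S) = 2*S/h (N(h, S) = (2*S)/h = 2*S/h)
J(D) = 4*D**2 (J(D) = (2*D)*(2*D) = 4*D**2)
u = sqrt(5795243)/13 (u = sqrt(34291 + 4*(2*2/13)**2) = sqrt(34291 + 4*(2*2*(1/13))**2) = sqrt(34291 + 4*(4/13)**2) = sqrt(34291 + 4*(16/169)) = sqrt(34291 + 64/169) = sqrt(5795243/169) = sqrt(5795243)/13 ≈ 185.18)
u + C(491) = sqrt(5795243)/13 + 464*491 = sqrt(5795243)/13 + 227824 = 227824 + sqrt(5795243)/13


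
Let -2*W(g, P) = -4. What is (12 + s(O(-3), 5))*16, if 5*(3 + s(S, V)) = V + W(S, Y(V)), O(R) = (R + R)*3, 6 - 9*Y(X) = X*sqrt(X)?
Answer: 832/5 ≈ 166.40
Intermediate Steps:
Y(X) = 2/3 - X**(3/2)/9 (Y(X) = 2/3 - X*sqrt(X)/9 = 2/3 - X**(3/2)/9)
W(g, P) = 2 (W(g, P) = -1/2*(-4) = 2)
O(R) = 6*R (O(R) = (2*R)*3 = 6*R)
s(S, V) = -13/5 + V/5 (s(S, V) = -3 + (V + 2)/5 = -3 + (2 + V)/5 = -3 + (2/5 + V/5) = -13/5 + V/5)
(12 + s(O(-3), 5))*16 = (12 + (-13/5 + (1/5)*5))*16 = (12 + (-13/5 + 1))*16 = (12 - 8/5)*16 = (52/5)*16 = 832/5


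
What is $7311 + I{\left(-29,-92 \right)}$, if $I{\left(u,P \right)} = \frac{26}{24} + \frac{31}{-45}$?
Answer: $\frac{1316051}{180} \approx 7311.4$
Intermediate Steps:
$I{\left(u,P \right)} = \frac{71}{180}$ ($I{\left(u,P \right)} = 26 \cdot \frac{1}{24} + 31 \left(- \frac{1}{45}\right) = \frac{13}{12} - \frac{31}{45} = \frac{71}{180}$)
$7311 + I{\left(-29,-92 \right)} = 7311 + \frac{71}{180} = \frac{1316051}{180}$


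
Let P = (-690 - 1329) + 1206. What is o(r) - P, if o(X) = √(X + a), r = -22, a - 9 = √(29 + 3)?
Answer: 813 + √(-13 + 4*√2) ≈ 813.0 + 2.7098*I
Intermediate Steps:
P = -813 (P = -2019 + 1206 = -813)
a = 9 + 4*√2 (a = 9 + √(29 + 3) = 9 + √32 = 9 + 4*√2 ≈ 14.657)
o(X) = √(9 + X + 4*√2) (o(X) = √(X + (9 + 4*√2)) = √(9 + X + 4*√2))
o(r) - P = √(9 - 22 + 4*√2) - 1*(-813) = √(-13 + 4*√2) + 813 = 813 + √(-13 + 4*√2)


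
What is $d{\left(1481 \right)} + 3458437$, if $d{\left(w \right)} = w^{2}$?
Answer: $5651798$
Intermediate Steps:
$d{\left(1481 \right)} + 3458437 = 1481^{2} + 3458437 = 2193361 + 3458437 = 5651798$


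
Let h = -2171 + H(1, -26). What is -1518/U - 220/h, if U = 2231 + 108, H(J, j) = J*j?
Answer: -2820466/5138783 ≈ -0.54886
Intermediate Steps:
h = -2197 (h = -2171 + 1*(-26) = -2171 - 26 = -2197)
U = 2339
-1518/U - 220/h = -1518/2339 - 220/(-2197) = -1518*1/2339 - 220*(-1/2197) = -1518/2339 + 220/2197 = -2820466/5138783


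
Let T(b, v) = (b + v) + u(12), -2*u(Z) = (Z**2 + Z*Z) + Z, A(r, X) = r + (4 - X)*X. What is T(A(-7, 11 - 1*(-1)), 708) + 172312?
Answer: 172767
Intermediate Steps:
A(r, X) = r + X*(4 - X)
u(Z) = -Z**2 - Z/2 (u(Z) = -((Z**2 + Z*Z) + Z)/2 = -((Z**2 + Z**2) + Z)/2 = -(2*Z**2 + Z)/2 = -(Z + 2*Z**2)/2 = -Z**2 - Z/2)
T(b, v) = -150 + b + v (T(b, v) = (b + v) - 1*12*(1/2 + 12) = (b + v) - 1*12*25/2 = (b + v) - 150 = -150 + b + v)
T(A(-7, 11 - 1*(-1)), 708) + 172312 = (-150 + (-7 - (11 - 1*(-1))**2 + 4*(11 - 1*(-1))) + 708) + 172312 = (-150 + (-7 - (11 + 1)**2 + 4*(11 + 1)) + 708) + 172312 = (-150 + (-7 - 1*12**2 + 4*12) + 708) + 172312 = (-150 + (-7 - 1*144 + 48) + 708) + 172312 = (-150 + (-7 - 144 + 48) + 708) + 172312 = (-150 - 103 + 708) + 172312 = 455 + 172312 = 172767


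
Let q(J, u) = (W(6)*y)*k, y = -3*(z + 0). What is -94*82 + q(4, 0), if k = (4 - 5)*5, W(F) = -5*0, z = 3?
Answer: -7708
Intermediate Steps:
W(F) = 0
k = -5 (k = -1*5 = -5)
y = -9 (y = -3*(3 + 0) = -3*3 = -9)
q(J, u) = 0 (q(J, u) = (0*(-9))*(-5) = 0*(-5) = 0)
-94*82 + q(4, 0) = -94*82 + 0 = -7708 + 0 = -7708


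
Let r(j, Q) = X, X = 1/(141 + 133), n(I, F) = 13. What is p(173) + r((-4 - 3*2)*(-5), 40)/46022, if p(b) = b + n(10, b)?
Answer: 2345465209/12610028 ≈ 186.00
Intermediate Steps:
X = 1/274 ≈ 0.0036496
r(j, Q) = 1/274
p(b) = 13 + b (p(b) = b + 13 = 13 + b)
p(173) + r((-4 - 3*2)*(-5), 40)/46022 = (13 + 173) + (1/274)/46022 = 186 + (1/274)*(1/46022) = 186 + 1/12610028 = 2345465209/12610028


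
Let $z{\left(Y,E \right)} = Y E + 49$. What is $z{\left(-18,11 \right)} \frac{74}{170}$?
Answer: $- \frac{5513}{85} \approx -64.859$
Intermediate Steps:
$z{\left(Y,E \right)} = 49 + E Y$ ($z{\left(Y,E \right)} = E Y + 49 = 49 + E Y$)
$z{\left(-18,11 \right)} \frac{74}{170} = \left(49 + 11 \left(-18\right)\right) \frac{74}{170} = \left(49 - 198\right) 74 \cdot \frac{1}{170} = \left(-149\right) \frac{37}{85} = - \frac{5513}{85}$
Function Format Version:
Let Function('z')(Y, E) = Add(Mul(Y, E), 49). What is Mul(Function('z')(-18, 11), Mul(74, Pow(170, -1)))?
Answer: Rational(-5513, 85) ≈ -64.859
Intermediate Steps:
Function('z')(Y, E) = Add(49, Mul(E, Y)) (Function('z')(Y, E) = Add(Mul(E, Y), 49) = Add(49, Mul(E, Y)))
Mul(Function('z')(-18, 11), Mul(74, Pow(170, -1))) = Mul(Add(49, Mul(11, -18)), Mul(74, Pow(170, -1))) = Mul(Add(49, -198), Mul(74, Rational(1, 170))) = Mul(-149, Rational(37, 85)) = Rational(-5513, 85)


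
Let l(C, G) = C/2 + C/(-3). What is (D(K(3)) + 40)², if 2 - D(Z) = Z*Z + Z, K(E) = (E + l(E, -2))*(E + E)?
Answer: 176400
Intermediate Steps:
l(C, G) = C/6 (l(C, G) = C*(½) + C*(-⅓) = C/2 - C/3 = C/6)
K(E) = 7*E²/3 (K(E) = (E + E/6)*(E + E) = (7*E/6)*(2*E) = 7*E²/3)
D(Z) = 2 - Z - Z² (D(Z) = 2 - (Z*Z + Z) = 2 - (Z² + Z) = 2 - (Z + Z²) = 2 + (-Z - Z²) = 2 - Z - Z²)
(D(K(3)) + 40)² = ((2 - 7*3²/3 - ((7/3)*3²)²) + 40)² = ((2 - 7*9/3 - ((7/3)*9)²) + 40)² = ((2 - 1*21 - 1*21²) + 40)² = ((2 - 21 - 1*441) + 40)² = ((2 - 21 - 441) + 40)² = (-460 + 40)² = (-420)² = 176400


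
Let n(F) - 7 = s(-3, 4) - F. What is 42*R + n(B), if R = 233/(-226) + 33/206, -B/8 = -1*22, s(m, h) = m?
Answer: -2427578/11639 ≈ -208.57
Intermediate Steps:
B = 176 (B = -(-8)*22 = -8*(-22) = 176)
n(F) = 4 - F (n(F) = 7 + (-3 - F) = 4 - F)
R = -10135/11639 (R = 233*(-1/226) + 33*(1/206) = -233/226 + 33/206 = -10135/11639 ≈ -0.87078)
42*R + n(B) = 42*(-10135/11639) + (4 - 1*176) = -425670/11639 + (4 - 176) = -425670/11639 - 172 = -2427578/11639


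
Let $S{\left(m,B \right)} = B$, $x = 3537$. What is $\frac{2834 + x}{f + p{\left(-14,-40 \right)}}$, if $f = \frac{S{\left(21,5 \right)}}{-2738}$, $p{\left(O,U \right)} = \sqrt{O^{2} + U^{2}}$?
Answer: $\frac{3792130}{585390113} + \frac{4153140776 \sqrt{449}}{585390113} \approx 150.34$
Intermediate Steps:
$f = - \frac{5}{2738}$ ($f = \frac{5}{-2738} = 5 \left(- \frac{1}{2738}\right) = - \frac{5}{2738} \approx -0.0018262$)
$\frac{2834 + x}{f + p{\left(-14,-40 \right)}} = \frac{2834 + 3537}{- \frac{5}{2738} + \sqrt{\left(-14\right)^{2} + \left(-40\right)^{2}}} = \frac{6371}{- \frac{5}{2738} + \sqrt{196 + 1600}} = \frac{6371}{- \frac{5}{2738} + \sqrt{1796}} = \frac{6371}{- \frac{5}{2738} + 2 \sqrt{449}}$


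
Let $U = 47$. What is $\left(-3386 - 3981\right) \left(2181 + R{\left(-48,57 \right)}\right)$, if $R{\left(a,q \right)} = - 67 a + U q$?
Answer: $-59495892$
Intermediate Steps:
$R{\left(a,q \right)} = - 67 a + 47 q$
$\left(-3386 - 3981\right) \left(2181 + R{\left(-48,57 \right)}\right) = \left(-3386 - 3981\right) \left(2181 + \left(\left(-67\right) \left(-48\right) + 47 \cdot 57\right)\right) = - 7367 \left(2181 + \left(3216 + 2679\right)\right) = - 7367 \left(2181 + 5895\right) = \left(-7367\right) 8076 = -59495892$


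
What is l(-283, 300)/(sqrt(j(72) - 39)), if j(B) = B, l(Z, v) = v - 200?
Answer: 100*sqrt(33)/33 ≈ 17.408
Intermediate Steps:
l(Z, v) = -200 + v
l(-283, 300)/(sqrt(j(72) - 39)) = (-200 + 300)/(sqrt(72 - 39)) = 100/(sqrt(33)) = 100*(sqrt(33)/33) = 100*sqrt(33)/33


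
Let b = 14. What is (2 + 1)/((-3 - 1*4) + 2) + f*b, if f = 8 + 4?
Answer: 837/5 ≈ 167.40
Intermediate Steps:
f = 12
(2 + 1)/((-3 - 1*4) + 2) + f*b = (2 + 1)/((-3 - 1*4) + 2) + 12*14 = 3/((-3 - 4) + 2) + 168 = 3/(-7 + 2) + 168 = 3/(-5) + 168 = 3*(-1/5) + 168 = -3/5 + 168 = 837/5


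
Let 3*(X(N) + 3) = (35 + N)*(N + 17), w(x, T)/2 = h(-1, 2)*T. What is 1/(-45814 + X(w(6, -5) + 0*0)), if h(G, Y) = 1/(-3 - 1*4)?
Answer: -49/2234068 ≈ -2.1933e-5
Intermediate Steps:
h(G, Y) = -⅐ (h(G, Y) = 1/(-3 - 4) = 1/(-7) = -⅐)
w(x, T) = -2*T/7 (w(x, T) = 2*(-T/7) = -2*T/7)
X(N) = -3 + (17 + N)*(35 + N)/3 (X(N) = -3 + ((35 + N)*(N + 17))/3 = -3 + ((35 + N)*(17 + N))/3 = -3 + ((17 + N)*(35 + N))/3 = -3 + (17 + N)*(35 + N)/3)
1/(-45814 + X(w(6, -5) + 0*0)) = 1/(-45814 + (586/3 + (-2/7*(-5) + 0*0)²/3 + 52*(-2/7*(-5) + 0*0)/3)) = 1/(-45814 + (586/3 + (10/7 + 0)²/3 + 52*(10/7 + 0)/3)) = 1/(-45814 + (586/3 + (10/7)²/3 + (52/3)*(10/7))) = 1/(-45814 + (586/3 + (⅓)*(100/49) + 520/21)) = 1/(-45814 + (586/3 + 100/147 + 520/21)) = 1/(-45814 + 10818/49) = 1/(-2234068/49) = -49/2234068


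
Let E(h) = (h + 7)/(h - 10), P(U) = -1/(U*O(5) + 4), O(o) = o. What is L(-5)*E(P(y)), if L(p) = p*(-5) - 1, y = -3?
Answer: -1872/109 ≈ -17.174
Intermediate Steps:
L(p) = -1 - 5*p (L(p) = -5*p - 1 = -1 - 5*p)
P(U) = -1/(4 + 5*U) (P(U) = -1/(U*5 + 4) = -1/(5*U + 4) = -1/(4 + 5*U))
E(h) = (7 + h)/(-10 + h)
L(-5)*E(P(y)) = (-1 - 5*(-5))*((7 - 1/(4 + 5*(-3)))/(-10 - 1/(4 + 5*(-3)))) = (-1 + 25)*((7 - 1/(4 - 15))/(-10 - 1/(4 - 15))) = 24*((7 - 1/(-11))/(-10 - 1/(-11))) = 24*((7 - 1*(-1/11))/(-10 - 1*(-1/11))) = 24*((7 + 1/11)/(-10 + 1/11)) = 24*((78/11)/(-109/11)) = 24*(-11/109*78/11) = 24*(-78/109) = -1872/109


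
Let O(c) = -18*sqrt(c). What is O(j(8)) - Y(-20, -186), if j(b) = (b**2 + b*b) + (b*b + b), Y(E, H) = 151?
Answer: -151 - 180*sqrt(2) ≈ -405.56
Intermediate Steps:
j(b) = b + 3*b**2 (j(b) = (b**2 + b**2) + (b**2 + b) = 2*b**2 + (b + b**2) = b + 3*b**2)
O(j(8)) - Y(-20, -186) = -18*2*sqrt(2)*sqrt(1 + 3*8) - 1*151 = -18*2*sqrt(2)*sqrt(1 + 24) - 151 = -18*10*sqrt(2) - 151 = -180*sqrt(2) - 151 = -151 - 180*sqrt(2)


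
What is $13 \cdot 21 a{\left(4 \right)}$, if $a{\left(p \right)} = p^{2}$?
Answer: $4368$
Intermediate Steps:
$13 \cdot 21 a{\left(4 \right)} = 13 \cdot 21 \cdot 4^{2} = 273 \cdot 16 = 4368$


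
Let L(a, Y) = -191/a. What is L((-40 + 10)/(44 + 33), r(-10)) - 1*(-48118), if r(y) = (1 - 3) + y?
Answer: 1458247/30 ≈ 48608.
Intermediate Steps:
r(y) = -2 + y
L((-40 + 10)/(44 + 33), r(-10)) - 1*(-48118) = -191*(44 + 33)/(-40 + 10) - 1*(-48118) = -191/((-30/77)) + 48118 = -191/((-30*1/77)) + 48118 = -191/(-30/77) + 48118 = -191*(-77/30) + 48118 = 14707/30 + 48118 = 1458247/30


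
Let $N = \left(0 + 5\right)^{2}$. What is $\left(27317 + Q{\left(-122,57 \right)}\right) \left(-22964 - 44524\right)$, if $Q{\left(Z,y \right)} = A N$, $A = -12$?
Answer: $-1823323296$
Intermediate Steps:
$N = 25$ ($N = 5^{2} = 25$)
$Q{\left(Z,y \right)} = -300$ ($Q{\left(Z,y \right)} = \left(-12\right) 25 = -300$)
$\left(27317 + Q{\left(-122,57 \right)}\right) \left(-22964 - 44524\right) = \left(27317 - 300\right) \left(-22964 - 44524\right) = 27017 \left(-67488\right) = -1823323296$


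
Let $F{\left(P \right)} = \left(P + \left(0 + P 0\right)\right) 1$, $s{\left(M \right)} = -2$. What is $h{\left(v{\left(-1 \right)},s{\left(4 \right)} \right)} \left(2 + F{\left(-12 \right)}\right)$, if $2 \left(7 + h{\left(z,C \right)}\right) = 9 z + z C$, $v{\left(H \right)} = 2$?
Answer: $0$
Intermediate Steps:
$h{\left(z,C \right)} = -7 + \frac{9 z}{2} + \frac{C z}{2}$ ($h{\left(z,C \right)} = -7 + \frac{9 z + z C}{2} = -7 + \frac{9 z + C z}{2} = -7 + \left(\frac{9 z}{2} + \frac{C z}{2}\right) = -7 + \frac{9 z}{2} + \frac{C z}{2}$)
$F{\left(P \right)} = P$ ($F{\left(P \right)} = \left(P + \left(0 + 0\right)\right) 1 = \left(P + 0\right) 1 = P 1 = P$)
$h{\left(v{\left(-1 \right)},s{\left(4 \right)} \right)} \left(2 + F{\left(-12 \right)}\right) = \left(-7 + \frac{9}{2} \cdot 2 + \frac{1}{2} \left(-2\right) 2\right) \left(2 - 12\right) = \left(-7 + 9 - 2\right) \left(-10\right) = 0 \left(-10\right) = 0$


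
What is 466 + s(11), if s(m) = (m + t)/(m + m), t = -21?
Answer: 5121/11 ≈ 465.55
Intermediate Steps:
s(m) = (-21 + m)/(2*m) (s(m) = (m - 21)/(m + m) = (-21 + m)/((2*m)) = (-21 + m)*(1/(2*m)) = (-21 + m)/(2*m))
466 + s(11) = 466 + (½)*(-21 + 11)/11 = 466 + (½)*(1/11)*(-10) = 466 - 5/11 = 5121/11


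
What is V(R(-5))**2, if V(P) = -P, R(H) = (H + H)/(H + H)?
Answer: 1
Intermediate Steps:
R(H) = 1 (R(H) = (2*H)/((2*H)) = (2*H)*(1/(2*H)) = 1)
V(R(-5))**2 = (-1*1)**2 = (-1)**2 = 1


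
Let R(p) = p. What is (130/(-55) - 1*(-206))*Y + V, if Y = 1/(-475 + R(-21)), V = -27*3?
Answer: -27761/341 ≈ -81.411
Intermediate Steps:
V = -81
Y = -1/496 (Y = 1/(-475 - 21) = 1/(-496) = -1/496 ≈ -0.0020161)
(130/(-55) - 1*(-206))*Y + V = (130/(-55) - 1*(-206))*(-1/496) - 81 = (130*(-1/55) + 206)*(-1/496) - 81 = (-26/11 + 206)*(-1/496) - 81 = (2240/11)*(-1/496) - 81 = -140/341 - 81 = -27761/341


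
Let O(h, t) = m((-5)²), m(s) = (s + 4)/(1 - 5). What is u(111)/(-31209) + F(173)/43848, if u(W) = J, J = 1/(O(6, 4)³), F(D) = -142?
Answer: -621157405/191811387852 ≈ -0.0032384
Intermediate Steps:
m(s) = -1 - s/4 (m(s) = (4 + s)/(-4) = (4 + s)*(-¼) = -1 - s/4)
O(h, t) = -29/4 (O(h, t) = -1 - ¼*(-5)² = -1 - ¼*25 = -1 - 25/4 = -29/4)
J = -64/24389 (J = 1/((-29/4)³) = 1/(-24389/64) = -64/24389 ≈ -0.0026241)
u(W) = -64/24389
u(111)/(-31209) + F(173)/43848 = -64/24389/(-31209) - 142/43848 = -64/24389*(-1/31209) - 142*1/43848 = 64/761156301 - 71/21924 = -621157405/191811387852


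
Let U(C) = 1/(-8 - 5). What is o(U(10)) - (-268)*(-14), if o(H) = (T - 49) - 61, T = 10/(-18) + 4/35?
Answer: -1216669/315 ≈ -3862.4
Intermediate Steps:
T = -139/315 (T = 10*(-1/18) + 4*(1/35) = -5/9 + 4/35 = -139/315 ≈ -0.44127)
U(C) = -1/13 (U(C) = 1/(-13) = -1/13)
o(H) = -34789/315 (o(H) = (-139/315 - 49) - 61 = -15574/315 - 61 = -34789/315)
o(U(10)) - (-268)*(-14) = -34789/315 - (-268)*(-14) = -34789/315 - 1*3752 = -34789/315 - 3752 = -1216669/315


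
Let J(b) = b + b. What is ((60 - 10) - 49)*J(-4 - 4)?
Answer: -16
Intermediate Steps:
J(b) = 2*b
((60 - 10) - 49)*J(-4 - 4) = ((60 - 10) - 49)*(2*(-4 - 4)) = (50 - 49)*(2*(-8)) = 1*(-16) = -16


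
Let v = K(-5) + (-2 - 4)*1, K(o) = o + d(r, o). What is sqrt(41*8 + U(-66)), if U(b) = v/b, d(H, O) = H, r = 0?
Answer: sqrt(11814)/6 ≈ 18.115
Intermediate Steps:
K(o) = o (K(o) = o + 0 = o)
v = -11 (v = -5 + (-2 - 4)*1 = -5 - 6*1 = -5 - 6 = -11)
U(b) = -11/b
sqrt(41*8 + U(-66)) = sqrt(41*8 - 11/(-66)) = sqrt(328 - 11*(-1/66)) = sqrt(328 + 1/6) = sqrt(1969/6) = sqrt(11814)/6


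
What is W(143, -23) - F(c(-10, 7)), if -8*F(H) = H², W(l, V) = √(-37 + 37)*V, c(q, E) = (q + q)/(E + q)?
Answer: 50/9 ≈ 5.5556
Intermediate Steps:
c(q, E) = 2*q/(E + q) (c(q, E) = (2*q)/(E + q) = 2*q/(E + q))
W(l, V) = 0 (W(l, V) = √0*V = 0*V = 0)
F(H) = -H²/8
W(143, -23) - F(c(-10, 7)) = 0 - (-1)*(2*(-10)/(7 - 10))²/8 = 0 - (-1)*(2*(-10)/(-3))²/8 = 0 - (-1)*(2*(-10)*(-⅓))²/8 = 0 - (-1)*(20/3)²/8 = 0 - (-1)*400/(8*9) = 0 - 1*(-50/9) = 0 + 50/9 = 50/9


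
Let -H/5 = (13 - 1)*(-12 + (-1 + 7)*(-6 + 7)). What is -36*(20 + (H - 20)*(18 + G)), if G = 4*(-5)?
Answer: 23760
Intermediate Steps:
G = -20
H = 360 (H = -5*(13 - 1)*(-12 + (-1 + 7)*(-6 + 7)) = -60*(-12 + 6*1) = -60*(-12 + 6) = -60*(-6) = -5*(-72) = 360)
-36*(20 + (H - 20)*(18 + G)) = -36*(20 + (360 - 20)*(18 - 20)) = -36*(20 + 340*(-2)) = -36*(20 - 680) = -36*(-660) = 23760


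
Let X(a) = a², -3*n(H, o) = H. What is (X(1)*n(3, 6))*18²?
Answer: -324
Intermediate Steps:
n(H, o) = -H/3
(X(1)*n(3, 6))*18² = (1²*(-⅓*3))*18² = (1*(-1))*324 = -1*324 = -324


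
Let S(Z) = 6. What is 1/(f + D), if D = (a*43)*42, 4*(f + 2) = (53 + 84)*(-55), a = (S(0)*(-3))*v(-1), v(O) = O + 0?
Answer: 4/122489 ≈ 3.2656e-5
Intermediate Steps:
v(O) = O
a = 18 (a = (6*(-3))*(-1) = -18*(-1) = 18)
f = -7543/4 (f = -2 + ((53 + 84)*(-55))/4 = -2 + (137*(-55))/4 = -2 + (¼)*(-7535) = -2 - 7535/4 = -7543/4 ≈ -1885.8)
D = 32508 (D = (18*43)*42 = 774*42 = 32508)
1/(f + D) = 1/(-7543/4 + 32508) = 1/(122489/4) = 4/122489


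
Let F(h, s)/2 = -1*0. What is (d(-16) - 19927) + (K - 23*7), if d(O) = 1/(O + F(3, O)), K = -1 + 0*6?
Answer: -321425/16 ≈ -20089.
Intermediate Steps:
K = -1 (K = -1 + 0 = -1)
F(h, s) = 0 (F(h, s) = 2*(-1*0) = 2*0 = 0)
d(O) = 1/O (d(O) = 1/(O + 0) = 1/O)
(d(-16) - 19927) + (K - 23*7) = (1/(-16) - 19927) + (-1 - 23*7) = (-1/16 - 19927) + (-1 - 161) = -318833/16 - 162 = -321425/16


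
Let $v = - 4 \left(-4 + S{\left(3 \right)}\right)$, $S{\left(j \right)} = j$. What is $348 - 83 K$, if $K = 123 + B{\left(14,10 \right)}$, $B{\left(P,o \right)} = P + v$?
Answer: $-11355$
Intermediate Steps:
$v = 4$ ($v = - 4 \left(-4 + 3\right) = \left(-4\right) \left(-1\right) = 4$)
$B{\left(P,o \right)} = 4 + P$ ($B{\left(P,o \right)} = P + 4 = 4 + P$)
$K = 141$ ($K = 123 + \left(4 + 14\right) = 123 + 18 = 141$)
$348 - 83 K = 348 - 11703 = -11355$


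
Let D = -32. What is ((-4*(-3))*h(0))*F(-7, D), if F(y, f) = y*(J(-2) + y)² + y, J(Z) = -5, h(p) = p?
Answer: 0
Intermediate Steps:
F(y, f) = y + y*(-5 + y)² (F(y, f) = y*(-5 + y)² + y = y + y*(-5 + y)²)
((-4*(-3))*h(0))*F(-7, D) = (-4*(-3)*0)*(-7*(1 + (-5 - 7)²)) = (12*0)*(-7*(1 + (-12)²)) = 0*(-7*(1 + 144)) = 0*(-7*145) = 0*(-1015) = 0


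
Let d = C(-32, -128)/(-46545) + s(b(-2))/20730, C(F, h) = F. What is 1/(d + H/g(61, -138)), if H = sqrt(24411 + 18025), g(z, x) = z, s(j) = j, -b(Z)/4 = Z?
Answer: 653972765/2209200178 ≈ 0.29602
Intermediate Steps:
b(Z) = -4*Z
H = 206 (H = sqrt(42436) = 206)
d = 11508/10720865 (d = -32/(-46545) - 4*(-2)/20730 = -32*(-1/46545) + 8*(1/20730) = 32/46545 + 4/10365 = 11508/10720865 ≈ 0.0010734)
1/(d + H/g(61, -138)) = 1/(11508/10720865 + 206/61) = 1/(2209200178/653972765) = 653972765/2209200178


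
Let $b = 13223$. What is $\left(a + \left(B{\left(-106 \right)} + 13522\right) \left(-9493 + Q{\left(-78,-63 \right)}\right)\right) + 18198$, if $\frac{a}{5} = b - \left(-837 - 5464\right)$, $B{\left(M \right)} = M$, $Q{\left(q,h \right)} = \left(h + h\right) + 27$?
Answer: $-128570454$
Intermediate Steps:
$Q{\left(q,h \right)} = 27 + 2 h$ ($Q{\left(q,h \right)} = 2 h + 27 = 27 + 2 h$)
$a = 97620$ ($a = 5 \left(13223 - \left(-837 - 5464\right)\right) = 5 \left(13223 - -6301\right) = 5 \left(13223 + 6301\right) = 5 \cdot 19524 = 97620$)
$\left(a + \left(B{\left(-106 \right)} + 13522\right) \left(-9493 + Q{\left(-78,-63 \right)}\right)\right) + 18198 = \left(97620 + \left(-106 + 13522\right) \left(-9493 + \left(27 + 2 \left(-63\right)\right)\right)\right) + 18198 = \left(97620 + 13416 \left(-9493 + \left(27 - 126\right)\right)\right) + 18198 = \left(97620 + 13416 \left(-9493 - 99\right)\right) + 18198 = \left(97620 + 13416 \left(-9592\right)\right) + 18198 = \left(97620 - 128686272\right) + 18198 = -128588652 + 18198 = -128570454$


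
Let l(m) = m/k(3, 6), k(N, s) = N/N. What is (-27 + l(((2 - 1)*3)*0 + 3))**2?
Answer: 576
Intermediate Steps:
k(N, s) = 1
l(m) = m (l(m) = m/1 = m*1 = m)
(-27 + l(((2 - 1)*3)*0 + 3))**2 = (-27 + (((2 - 1)*3)*0 + 3))**2 = (-27 + ((1*3)*0 + 3))**2 = (-27 + (3*0 + 3))**2 = (-27 + (0 + 3))**2 = (-27 + 3)**2 = (-24)**2 = 576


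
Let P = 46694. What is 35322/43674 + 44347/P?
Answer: 20609979/11720194 ≈ 1.7585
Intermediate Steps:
35322/43674 + 44347/P = 35322/43674 + 44347/46694 = 35322*(1/43674) + 44347*(1/46694) = 203/251 + 44347/46694 = 20609979/11720194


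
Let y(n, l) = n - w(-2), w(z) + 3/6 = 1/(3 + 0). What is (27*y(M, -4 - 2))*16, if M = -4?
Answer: -1656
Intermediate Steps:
w(z) = -⅙ (w(z) = -½ + 1/(3 + 0) = -½ + 1/3 = -½ + ⅓ = -⅙)
y(n, l) = ⅙ + n (y(n, l) = n - 1*(-⅙) = n + ⅙ = ⅙ + n)
(27*y(M, -4 - 2))*16 = (27*(⅙ - 4))*16 = (27*(-23/6))*16 = -207/2*16 = -1656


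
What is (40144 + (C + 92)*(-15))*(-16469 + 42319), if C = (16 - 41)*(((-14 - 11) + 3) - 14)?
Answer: 653074400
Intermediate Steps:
C = 900 (C = -25*((-25 + 3) - 14) = -25*(-22 - 14) = -25*(-36) = 900)
(40144 + (C + 92)*(-15))*(-16469 + 42319) = (40144 + (900 + 92)*(-15))*(-16469 + 42319) = (40144 + 992*(-15))*25850 = (40144 - 14880)*25850 = 25264*25850 = 653074400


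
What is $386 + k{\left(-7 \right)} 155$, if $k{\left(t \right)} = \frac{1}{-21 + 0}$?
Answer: $\frac{7951}{21} \approx 378.62$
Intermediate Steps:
$k{\left(t \right)} = - \frac{1}{21}$ ($k{\left(t \right)} = \frac{1}{-21} = - \frac{1}{21}$)
$386 + k{\left(-7 \right)} 155 = 386 - \frac{155}{21} = \frac{7951}{21}$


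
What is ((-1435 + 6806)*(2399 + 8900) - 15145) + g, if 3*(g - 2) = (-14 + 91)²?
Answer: 182021287/3 ≈ 6.0674e+7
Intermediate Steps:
g = 5935/3 (g = 2 + (-14 + 91)²/3 = 2 + (⅓)*77² = 2 + (⅓)*5929 = 2 + 5929/3 = 5935/3 ≈ 1978.3)
((-1435 + 6806)*(2399 + 8900) - 15145) + g = ((-1435 + 6806)*(2399 + 8900) - 15145) + 5935/3 = (5371*11299 - 15145) + 5935/3 = (60686929 - 15145) + 5935/3 = 60671784 + 5935/3 = 182021287/3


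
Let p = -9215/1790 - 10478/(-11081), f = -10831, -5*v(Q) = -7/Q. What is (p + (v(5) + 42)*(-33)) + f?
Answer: -1212953519663/99174950 ≈ -12230.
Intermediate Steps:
v(Q) = 7/(5*Q) (v(Q) = -(-7)/(5*Q) = 7/(5*Q))
p = -16671159/3966998 (p = -9215*1/1790 - 10478*(-1/11081) = -1843/358 + 10478/11081 = -16671159/3966998 ≈ -4.2025)
(p + (v(5) + 42)*(-33)) + f = (-16671159/3966998 + ((7/5)/5 + 42)*(-33)) - 10831 = (-16671159/3966998 + ((7/5)*(⅕) + 42)*(-33)) - 10831 = (-16671159/3966998 + (7/25 + 42)*(-33)) - 10831 = (-16671159/3966998 + (1057/25)*(-33)) - 10831 = (-16671159/3966998 - 34881/25) - 10831 = -138789636213/99174950 - 10831 = -1212953519663/99174950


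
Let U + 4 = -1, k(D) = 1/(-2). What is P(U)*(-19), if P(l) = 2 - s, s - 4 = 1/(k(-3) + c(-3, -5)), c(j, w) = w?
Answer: 380/11 ≈ 34.545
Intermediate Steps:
k(D) = -½
U = -5 (U = -4 - 1 = -5)
s = 42/11 (s = 4 + 1/(-½ - 5) = 4 + 1/(-11/2) = 4 - 2/11 = 42/11 ≈ 3.8182)
P(l) = -20/11 (P(l) = 2 - 1*42/11 = 2 - 42/11 = -20/11)
P(U)*(-19) = -20/11*(-19) = 380/11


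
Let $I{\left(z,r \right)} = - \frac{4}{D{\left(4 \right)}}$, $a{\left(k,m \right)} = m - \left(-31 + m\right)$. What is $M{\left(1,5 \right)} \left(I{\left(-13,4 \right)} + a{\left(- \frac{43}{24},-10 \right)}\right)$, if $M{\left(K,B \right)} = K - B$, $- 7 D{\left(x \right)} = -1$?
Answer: $-12$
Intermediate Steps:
$D{\left(x \right)} = \frac{1}{7}$ ($D{\left(x \right)} = \left(- \frac{1}{7}\right) \left(-1\right) = \frac{1}{7}$)
$a{\left(k,m \right)} = 31$
$I{\left(z,r \right)} = -28$ ($I{\left(z,r \right)} = - 4 \frac{1}{\frac{1}{7}} = \left(-4\right) 7 = -28$)
$M{\left(1,5 \right)} \left(I{\left(-13,4 \right)} + a{\left(- \frac{43}{24},-10 \right)}\right) = \left(1 - 5\right) \left(-28 + 31\right) = \left(1 - 5\right) 3 = \left(-4\right) 3 = -12$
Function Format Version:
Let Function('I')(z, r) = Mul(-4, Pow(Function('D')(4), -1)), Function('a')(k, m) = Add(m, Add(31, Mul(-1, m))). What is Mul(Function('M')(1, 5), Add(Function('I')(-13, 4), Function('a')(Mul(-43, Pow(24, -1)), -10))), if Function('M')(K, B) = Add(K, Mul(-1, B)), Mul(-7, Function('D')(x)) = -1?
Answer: -12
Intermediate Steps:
Function('D')(x) = Rational(1, 7) (Function('D')(x) = Mul(Rational(-1, 7), -1) = Rational(1, 7))
Function('a')(k, m) = 31
Function('I')(z, r) = -28 (Function('I')(z, r) = Mul(-4, Pow(Rational(1, 7), -1)) = Mul(-4, 7) = -28)
Mul(Function('M')(1, 5), Add(Function('I')(-13, 4), Function('a')(Mul(-43, Pow(24, -1)), -10))) = Mul(Add(1, Mul(-1, 5)), Add(-28, 31)) = Mul(Add(1, -5), 3) = Mul(-4, 3) = -12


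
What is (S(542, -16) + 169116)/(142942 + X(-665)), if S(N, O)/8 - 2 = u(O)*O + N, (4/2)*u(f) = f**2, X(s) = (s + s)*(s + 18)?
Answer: 39271/250863 ≈ 0.15654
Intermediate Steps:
X(s) = 2*s*(18 + s) (X(s) = (2*s)*(18 + s) = 2*s*(18 + s))
u(f) = f**2/2
S(N, O) = 16 + 4*O**3 + 8*N (S(N, O) = 16 + 8*((O**2/2)*O + N) = 16 + 8*(O**3/2 + N) = 16 + 8*(N + O**3/2) = 16 + (4*O**3 + 8*N) = 16 + 4*O**3 + 8*N)
(S(542, -16) + 169116)/(142942 + X(-665)) = ((16 + 4*(-16)**3 + 8*542) + 169116)/(142942 + 2*(-665)*(18 - 665)) = ((16 + 4*(-4096) + 4336) + 169116)/(142942 + 2*(-665)*(-647)) = ((16 - 16384 + 4336) + 169116)/(142942 + 860510) = (-12032 + 169116)/1003452 = 157084*(1/1003452) = 39271/250863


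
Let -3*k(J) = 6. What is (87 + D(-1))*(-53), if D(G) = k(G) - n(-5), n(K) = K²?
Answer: -3180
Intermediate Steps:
k(J) = -2 (k(J) = -⅓*6 = -2)
D(G) = -27 (D(G) = -2 - 1*(-5)² = -2 - 1*25 = -2 - 25 = -27)
(87 + D(-1))*(-53) = (87 - 27)*(-53) = 60*(-53) = -3180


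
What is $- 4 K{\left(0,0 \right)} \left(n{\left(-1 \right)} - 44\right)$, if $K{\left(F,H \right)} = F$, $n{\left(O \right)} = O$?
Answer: $0$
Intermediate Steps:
$- 4 K{\left(0,0 \right)} \left(n{\left(-1 \right)} - 44\right) = \left(-4\right) 0 \left(-1 - 44\right) = 0 \left(-45\right) = 0$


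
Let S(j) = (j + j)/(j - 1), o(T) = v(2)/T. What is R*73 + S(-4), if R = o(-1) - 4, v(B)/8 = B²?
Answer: -13132/5 ≈ -2626.4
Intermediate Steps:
v(B) = 8*B²
o(T) = 32/T (o(T) = (8*2²)/T = (8*4)/T = 32/T)
S(j) = 2*j/(-1 + j) (S(j) = (2*j)/(-1 + j) = 2*j/(-1 + j))
R = -36 (R = 32/(-1) - 4 = 32*(-1) - 4 = -32 - 4 = -36)
R*73 + S(-4) = -36*73 + 2*(-4)/(-1 - 4) = -2628 + 2*(-4)/(-5) = -2628 + 2*(-4)*(-⅕) = -2628 + 8/5 = -13132/5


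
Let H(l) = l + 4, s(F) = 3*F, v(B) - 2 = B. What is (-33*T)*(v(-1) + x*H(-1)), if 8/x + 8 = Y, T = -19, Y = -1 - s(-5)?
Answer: 3135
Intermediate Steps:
v(B) = 2 + B
Y = 14 (Y = -1 - 3*(-5) = -1 - 1*(-15) = -1 + 15 = 14)
H(l) = 4 + l
x = 4/3 (x = 8/(-8 + 14) = 8/6 = 8*(⅙) = 4/3 ≈ 1.3333)
(-33*T)*(v(-1) + x*H(-1)) = (-33*(-19))*((2 - 1) + 4*(4 - 1)/3) = 627*(1 + (4/3)*3) = 627*(1 + 4) = 627*5 = 3135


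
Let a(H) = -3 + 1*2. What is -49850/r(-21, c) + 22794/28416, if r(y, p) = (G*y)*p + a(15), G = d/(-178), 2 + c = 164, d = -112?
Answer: 21736067599/902686336 ≈ 24.079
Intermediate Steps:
a(H) = -1 (a(H) = -3 + 2 = -1)
c = 162 (c = -2 + 164 = 162)
G = 56/89 (G = -112/(-178) = -112*(-1/178) = 56/89 ≈ 0.62921)
r(y, p) = -1 + 56*p*y/89 (r(y, p) = (56*y/89)*p - 1 = 56*p*y/89 - 1 = -1 + 56*p*y/89)
-49850/r(-21, c) + 22794/28416 = -49850/(-1 + (56/89)*162*(-21)) + 22794/28416 = -49850/(-1 - 190512/89) + 22794*(1/28416) = -49850/(-190601/89) + 3799/4736 = -49850*(-89/190601) + 3799/4736 = 4436650/190601 + 3799/4736 = 21736067599/902686336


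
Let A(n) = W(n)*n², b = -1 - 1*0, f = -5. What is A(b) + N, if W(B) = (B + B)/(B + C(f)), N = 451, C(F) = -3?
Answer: 903/2 ≈ 451.50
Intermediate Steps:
b = -1 (b = -1 + 0 = -1)
W(B) = 2*B/(-3 + B) (W(B) = (B + B)/(B - 3) = (2*B)/(-3 + B) = 2*B/(-3 + B))
A(n) = 2*n³/(-3 + n) (A(n) = (2*n/(-3 + n))*n² = 2*n³/(-3 + n))
A(b) + N = 2*(-1)³/(-3 - 1) + 451 = 2*(-1)/(-4) + 451 = 2*(-1)*(-¼) + 451 = ½ + 451 = 903/2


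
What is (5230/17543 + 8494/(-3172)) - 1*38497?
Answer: -1071175863747/27823198 ≈ -38499.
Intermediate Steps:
(5230/17543 + 8494/(-3172)) - 1*38497 = (5230*(1/17543) + 8494*(-1/3172)) - 38497 = (5230/17543 - 4247/1586) - 38497 = -66210341/27823198 - 38497 = -1071175863747/27823198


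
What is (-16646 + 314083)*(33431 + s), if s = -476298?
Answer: -131725031879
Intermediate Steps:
(-16646 + 314083)*(33431 + s) = (-16646 + 314083)*(33431 - 476298) = 297437*(-442867) = -131725031879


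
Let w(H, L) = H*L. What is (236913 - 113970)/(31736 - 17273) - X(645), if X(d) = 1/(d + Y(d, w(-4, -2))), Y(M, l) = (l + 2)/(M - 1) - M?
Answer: -1347457/24105 ≈ -55.899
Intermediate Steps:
Y(M, l) = -M + (2 + l)/(-1 + M) (Y(M, l) = (2 + l)/(-1 + M) - M = -M + (2 + l)/(-1 + M))
X(d) = 1/(d + (10 + d - d²)/(-1 + d)) (X(d) = 1/(d + (2 + d - 4*(-2) - d²)/(-1 + d)) = 1/(d + (2 + d + 8 - d²)/(-1 + d)) = 1/(d + (10 + d - d²)/(-1 + d)))
(236913 - 113970)/(31736 - 17273) - X(645) = (236913 - 113970)/(31736 - 17273) - (-⅒ + (⅒)*645) = 122943/14463 - (-⅒ + 129/2) = 122943*(1/14463) - 1*322/5 = 40981/4821 - 322/5 = -1347457/24105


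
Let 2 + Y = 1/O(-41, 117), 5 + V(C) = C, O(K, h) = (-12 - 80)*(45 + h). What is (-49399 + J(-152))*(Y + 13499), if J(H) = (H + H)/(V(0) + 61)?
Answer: -3312719875357/4968 ≈ -6.6681e+8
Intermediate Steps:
O(K, h) = -4140 - 92*h (O(K, h) = -92*(45 + h) = -4140 - 92*h)
V(C) = -5 + C
Y = -29809/14904 (Y = -2 + 1/(-4140 - 92*117) = -2 + 1/(-4140 - 10764) = -2 + 1/(-14904) = -2 - 1/14904 = -29809/14904 ≈ -2.0001)
J(H) = H/28 (J(H) = (H + H)/((-5 + 0) + 61) = (2*H)/(-5 + 61) = (2*H)/56 = (2*H)*(1/56) = H/28)
(-49399 + J(-152))*(Y + 13499) = (-49399 + (1/28)*(-152))*(-29809/14904 + 13499) = (-49399 - 38/7)*(201159287/14904) = -345831/7*201159287/14904 = -3312719875357/4968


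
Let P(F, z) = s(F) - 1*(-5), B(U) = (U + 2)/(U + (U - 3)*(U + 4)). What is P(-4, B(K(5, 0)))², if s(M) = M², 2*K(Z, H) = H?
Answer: 441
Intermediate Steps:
K(Z, H) = H/2
B(U) = (2 + U)/(U + (-3 + U)*(4 + U))
P(F, z) = 5 + F² (P(F, z) = F² - 1*(-5) = F² + 5 = 5 + F²)
P(-4, B(K(5, 0)))² = (5 + (-4)²)² = (5 + 16)² = 21² = 441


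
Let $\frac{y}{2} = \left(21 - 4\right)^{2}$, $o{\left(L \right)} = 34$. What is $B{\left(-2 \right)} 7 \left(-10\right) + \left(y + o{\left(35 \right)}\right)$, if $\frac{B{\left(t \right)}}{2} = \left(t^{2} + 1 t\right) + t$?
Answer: $612$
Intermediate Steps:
$B{\left(t \right)} = 2 t^{2} + 4 t$ ($B{\left(t \right)} = 2 \left(\left(t^{2} + 1 t\right) + t\right) = 2 \left(\left(t^{2} + t\right) + t\right) = 2 \left(\left(t + t^{2}\right) + t\right) = 2 \left(t^{2} + 2 t\right) = 2 t^{2} + 4 t$)
$y = 578$ ($y = 2 \left(21 - 4\right)^{2} = 2 \cdot 17^{2} = 2 \cdot 289 = 578$)
$B{\left(-2 \right)} 7 \left(-10\right) + \left(y + o{\left(35 \right)}\right) = 2 \left(-2\right) \left(2 - 2\right) 7 \left(-10\right) + \left(578 + 34\right) = 2 \left(-2\right) 0 \cdot 7 \left(-10\right) + 612 = 0 \cdot 7 \left(-10\right) + 612 = 0 \left(-10\right) + 612 = 0 + 612 = 612$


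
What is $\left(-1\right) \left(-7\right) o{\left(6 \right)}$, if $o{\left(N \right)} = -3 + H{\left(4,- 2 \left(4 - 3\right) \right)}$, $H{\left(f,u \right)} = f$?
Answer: $7$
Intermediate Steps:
$o{\left(N \right)} = 1$ ($o{\left(N \right)} = -3 + 4 = 1$)
$\left(-1\right) \left(-7\right) o{\left(6 \right)} = \left(-1\right) \left(-7\right) 1 = 7 \cdot 1 = 7$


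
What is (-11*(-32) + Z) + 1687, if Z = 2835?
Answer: 4874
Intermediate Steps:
(-11*(-32) + Z) + 1687 = (-11*(-32) + 2835) + 1687 = (352 + 2835) + 1687 = 3187 + 1687 = 4874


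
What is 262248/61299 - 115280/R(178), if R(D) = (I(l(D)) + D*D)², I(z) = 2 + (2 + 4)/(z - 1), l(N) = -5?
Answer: 358195901128/83728531365 ≈ 4.2781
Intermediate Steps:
I(z) = 2 + 6/(-1 + z)
R(D) = (1 + D²)² (R(D) = (2*(2 - 5)/(-1 - 5) + D*D)² = (2*(-3)/(-6) + D²)² = (2*(-⅙)*(-3) + D²)² = (1 + D²)²)
262248/61299 - 115280/R(178) = 262248/61299 - 115280/(1 + 178²)² = 262248*(1/61299) - 115280/(1 + 31684)² = 1784/417 - 115280/(31685²) = 1784/417 - 115280/1003939225 = 1784/417 - 115280*1/1003939225 = 1784/417 - 23056/200787845 = 358195901128/83728531365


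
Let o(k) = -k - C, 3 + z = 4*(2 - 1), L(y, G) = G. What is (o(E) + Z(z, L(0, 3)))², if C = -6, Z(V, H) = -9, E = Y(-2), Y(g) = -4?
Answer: 1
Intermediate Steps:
E = -4
z = 1 (z = -3 + 4*(2 - 1) = -3 + 4*1 = -3 + 4 = 1)
o(k) = 6 - k (o(k) = -k - 1*(-6) = -k + 6 = 6 - k)
(o(E) + Z(z, L(0, 3)))² = ((6 - 1*(-4)) - 9)² = ((6 + 4) - 9)² = (10 - 9)² = 1² = 1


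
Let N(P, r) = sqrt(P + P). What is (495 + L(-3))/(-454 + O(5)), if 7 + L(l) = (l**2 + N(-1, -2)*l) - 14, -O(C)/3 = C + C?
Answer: -483/484 + 3*I*sqrt(2)/484 ≈ -0.99793 + 0.0087658*I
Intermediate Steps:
O(C) = -6*C (O(C) = -3*(C + C) = -6*C)
N(P, r) = sqrt(2)*sqrt(P) (N(P, r) = sqrt(2*P) = sqrt(2)*sqrt(P))
L(l) = -21 + l**2 + I*l*sqrt(2) (L(l) = -7 + ((l**2 + (sqrt(2)*sqrt(-1))*l) - 14) = -7 + ((l**2 + (sqrt(2)*I)*l) - 14) = -7 + ((l**2 + (I*sqrt(2))*l) - 14) = -7 + ((l**2 + I*l*sqrt(2)) - 14) = -7 + (-14 + l**2 + I*l*sqrt(2)) = -21 + l**2 + I*l*sqrt(2))
(495 + L(-3))/(-454 + O(5)) = (495 + (-21 + (-3)**2 + I*(-3)*sqrt(2)))/(-454 - 6*5) = (495 + (-21 + 9 - 3*I*sqrt(2)))/(-454 - 30) = (495 + (-12 - 3*I*sqrt(2)))/(-484) = (483 - 3*I*sqrt(2))*(-1/484) = -483/484 + 3*I*sqrt(2)/484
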